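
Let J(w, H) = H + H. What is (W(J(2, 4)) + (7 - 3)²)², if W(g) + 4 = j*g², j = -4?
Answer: 59536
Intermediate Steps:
J(w, H) = 2*H
W(g) = -4 - 4*g²
(W(J(2, 4)) + (7 - 3)²)² = ((-4 - 4*(2*4)²) + (7 - 3)²)² = ((-4 - 4*8²) + 4²)² = ((-4 - 4*64) + 16)² = ((-4 - 256) + 16)² = (-260 + 16)² = (-244)² = 59536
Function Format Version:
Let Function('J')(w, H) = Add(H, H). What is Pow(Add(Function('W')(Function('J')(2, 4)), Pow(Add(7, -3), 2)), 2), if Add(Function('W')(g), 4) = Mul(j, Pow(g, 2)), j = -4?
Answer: 59536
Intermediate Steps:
Function('J')(w, H) = Mul(2, H)
Function('W')(g) = Add(-4, Mul(-4, Pow(g, 2)))
Pow(Add(Function('W')(Function('J')(2, 4)), Pow(Add(7, -3), 2)), 2) = Pow(Add(Add(-4, Mul(-4, Pow(Mul(2, 4), 2))), Pow(Add(7, -3), 2)), 2) = Pow(Add(Add(-4, Mul(-4, Pow(8, 2))), Pow(4, 2)), 2) = Pow(Add(Add(-4, Mul(-4, 64)), 16), 2) = Pow(Add(Add(-4, -256), 16), 2) = Pow(Add(-260, 16), 2) = Pow(-244, 2) = 59536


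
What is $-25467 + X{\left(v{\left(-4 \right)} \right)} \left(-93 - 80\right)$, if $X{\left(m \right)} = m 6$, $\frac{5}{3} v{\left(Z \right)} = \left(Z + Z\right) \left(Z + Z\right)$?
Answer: $- \frac{326631}{5} \approx -65326.0$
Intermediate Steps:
$v{\left(Z \right)} = \frac{12 Z^{2}}{5}$ ($v{\left(Z \right)} = \frac{3 \left(Z + Z\right) \left(Z + Z\right)}{5} = \frac{3 \cdot 2 Z 2 Z}{5} = \frac{3 \cdot 4 Z^{2}}{5} = \frac{12 Z^{2}}{5}$)
$X{\left(m \right)} = 6 m$
$-25467 + X{\left(v{\left(-4 \right)} \right)} \left(-93 - 80\right) = -25467 + 6 \frac{12 \left(-4\right)^{2}}{5} \left(-93 - 80\right) = -25467 + 6 \cdot \frac{12}{5} \cdot 16 \left(-93 - 80\right) = -25467 + 6 \cdot \frac{192}{5} \left(-173\right) = -25467 + \frac{1152}{5} \left(-173\right) = -25467 - \frac{199296}{5} = - \frac{326631}{5}$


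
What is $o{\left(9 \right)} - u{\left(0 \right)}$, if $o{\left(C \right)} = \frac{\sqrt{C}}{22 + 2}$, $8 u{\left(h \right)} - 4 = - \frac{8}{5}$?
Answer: $- \frac{7}{40} \approx -0.175$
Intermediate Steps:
$u{\left(h \right)} = \frac{3}{10}$ ($u{\left(h \right)} = \frac{1}{2} + \frac{\left(-8\right) \frac{1}{5}}{8} = \frac{1}{2} + \frac{1}{8} \left(- \frac{8}{5}\right) = \frac{1}{2} - \frac{1}{5} = \frac{3}{10}$)
$o{\left(C \right)} = \frac{\sqrt{C}}{24}$
$o{\left(9 \right)} - u{\left(0 \right)} = \frac{\sqrt{9}}{24} - \frac{3}{10} = \frac{1}{24} \cdot 3 - \frac{3}{10} = \frac{1}{8} - \frac{3}{10} = - \frac{7}{40}$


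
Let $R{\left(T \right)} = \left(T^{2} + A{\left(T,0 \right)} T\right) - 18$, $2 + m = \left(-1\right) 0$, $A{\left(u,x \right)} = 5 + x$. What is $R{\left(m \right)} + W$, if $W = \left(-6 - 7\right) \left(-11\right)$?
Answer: $119$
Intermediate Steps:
$m = -2$ ($m = -2 - 0 = -2 + 0 = -2$)
$W = 143$ ($W = \left(-13\right) \left(-11\right) = 143$)
$R{\left(T \right)} = -18 + T^{2} + 5 T$ ($R{\left(T \right)} = \left(T^{2} + \left(5 + 0\right) T\right) - 18 = \left(T^{2} + 5 T\right) - 18 = -18 + T^{2} + 5 T$)
$R{\left(m \right)} + W = \left(-18 + \left(-2\right)^{2} + 5 \left(-2\right)\right) + 143 = \left(-18 + 4 - 10\right) + 143 = -24 + 143 = 119$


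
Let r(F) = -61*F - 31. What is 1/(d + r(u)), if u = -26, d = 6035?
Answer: 1/7590 ≈ 0.00013175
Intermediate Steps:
r(F) = -31 - 61*F
1/(d + r(u)) = 1/(6035 + (-31 - 61*(-26))) = 1/(6035 + (-31 + 1586)) = 1/(6035 + 1555) = 1/7590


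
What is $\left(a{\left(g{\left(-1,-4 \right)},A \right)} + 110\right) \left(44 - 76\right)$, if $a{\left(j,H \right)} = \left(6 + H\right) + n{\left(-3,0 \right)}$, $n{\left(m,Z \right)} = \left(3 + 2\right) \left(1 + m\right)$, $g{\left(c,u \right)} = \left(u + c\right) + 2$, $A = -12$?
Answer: $-3008$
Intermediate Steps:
$g{\left(c,u \right)} = 2 + c + u$ ($g{\left(c,u \right)} = \left(c + u\right) + 2 = 2 + c + u$)
$n{\left(m,Z \right)} = 5 + 5 m$ ($n{\left(m,Z \right)} = 5 \left(1 + m\right) = 5 + 5 m$)
$a{\left(j,H \right)} = -4 + H$ ($a{\left(j,H \right)} = \left(6 + H\right) + \left(5 + 5 \left(-3\right)\right) = \left(6 + H\right) + \left(5 - 15\right) = \left(6 + H\right) - 10 = -4 + H$)
$\left(a{\left(g{\left(-1,-4 \right)},A \right)} + 110\right) \left(44 - 76\right) = \left(\left(-4 - 12\right) + 110\right) \left(44 - 76\right) = \left(-16 + 110\right) \left(-32\right) = 94 \left(-32\right) = -3008$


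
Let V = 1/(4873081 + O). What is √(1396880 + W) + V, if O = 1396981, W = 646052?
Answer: 1/6270062 + 2*√510733 ≈ 1429.3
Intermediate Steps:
V = 1/6270062 (V = 1/(4873081 + 1396981) = 1/6270062 ≈ 1.5949e-7)
√(1396880 + W) + V = √(1396880 + 646052) + 1/6270062 = √2042932 + 1/6270062 = 2*√510733 + 1/6270062 = 1/6270062 + 2*√510733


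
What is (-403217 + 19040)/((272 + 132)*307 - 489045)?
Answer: 384177/365017 ≈ 1.0525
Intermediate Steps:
(-403217 + 19040)/((272 + 132)*307 - 489045) = -384177/(404*307 - 489045) = -384177/(124028 - 489045) = -384177/(-365017) = -384177*(-1/365017) = 384177/365017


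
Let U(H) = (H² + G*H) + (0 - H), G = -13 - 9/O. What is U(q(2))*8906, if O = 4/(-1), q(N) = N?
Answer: -173667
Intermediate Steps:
O = -4 (O = 4*(-1) = -4)
G = -43/4 (G = -13 - 9/(-4) = -13 - 9*(-1)/4 = -13 - 1*(-9/4) = -13 + 9/4 = -43/4 ≈ -10.750)
U(H) = H² - 47*H/4 (U(H) = (H² - 43*H/4) + (0 - H) = (H² - 43*H/4) - H = H² - 47*H/4)
U(q(2))*8906 = ((¼)*2*(-47 + 4*2))*8906 = ((¼)*2*(-47 + 8))*8906 = ((¼)*2*(-39))*8906 = -39/2*8906 = -173667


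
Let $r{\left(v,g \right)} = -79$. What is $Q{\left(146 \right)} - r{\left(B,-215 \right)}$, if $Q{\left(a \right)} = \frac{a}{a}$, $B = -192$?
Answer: $80$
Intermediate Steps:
$Q{\left(a \right)} = 1$
$Q{\left(146 \right)} - r{\left(B,-215 \right)} = 1 - -79 = 1 + 79 = 80$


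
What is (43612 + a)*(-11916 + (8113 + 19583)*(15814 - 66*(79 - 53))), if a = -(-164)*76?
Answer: 21894666270192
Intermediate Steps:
a = 12464 (a = -1*(-12464) = 12464)
(43612 + a)*(-11916 + (8113 + 19583)*(15814 - 66*(79 - 53))) = (43612 + 12464)*(-11916 + (8113 + 19583)*(15814 - 66*(79 - 53))) = 56076*(-11916 + 27696*(15814 - 66*26)) = 56076*(-11916 + 27696*(15814 - 1716)) = 56076*(-11916 + 27696*14098) = 56076*(-11916 + 390458208) = 56076*390446292 = 21894666270192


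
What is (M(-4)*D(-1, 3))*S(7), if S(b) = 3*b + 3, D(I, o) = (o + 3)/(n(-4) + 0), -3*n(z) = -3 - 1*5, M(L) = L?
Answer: -216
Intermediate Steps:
n(z) = 8/3 (n(z) = -(-3 - 1*5)/3 = -(-3 - 5)/3 = -⅓*(-8) = 8/3)
D(I, o) = 9/8 + 3*o/8 (D(I, o) = (o + 3)/(8/3 + 0) = (3 + o)/(8/3) = (3 + o)*(3/8) = 9/8 + 3*o/8)
S(b) = 3 + 3*b
(M(-4)*D(-1, 3))*S(7) = (-4*(9/8 + (3/8)*3))*(3 + 3*7) = (-4*(9/8 + 9/8))*(3 + 21) = -4*9/4*24 = -9*24 = -216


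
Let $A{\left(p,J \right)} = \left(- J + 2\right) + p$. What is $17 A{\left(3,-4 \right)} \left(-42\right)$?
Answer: $-6426$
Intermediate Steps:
$A{\left(p,J \right)} = 2 + p - J$ ($A{\left(p,J \right)} = \left(2 - J\right) + p = 2 + p - J$)
$17 A{\left(3,-4 \right)} \left(-42\right) = 17 \left(2 + 3 - -4\right) \left(-42\right) = 17 \left(2 + 3 + 4\right) \left(-42\right) = 17 \cdot 9 \left(-42\right) = 153 \left(-42\right) = -6426$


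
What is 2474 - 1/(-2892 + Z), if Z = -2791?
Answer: 14059743/5683 ≈ 2474.0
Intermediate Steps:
2474 - 1/(-2892 + Z) = 2474 - 1/(-2892 - 2791) = 2474 - 1/(-5683) = 2474 - 1*(-1/5683) = 2474 + 1/5683 = 14059743/5683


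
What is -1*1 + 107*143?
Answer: 15300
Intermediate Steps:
-1*1 + 107*143 = -1 + 15301 = 15300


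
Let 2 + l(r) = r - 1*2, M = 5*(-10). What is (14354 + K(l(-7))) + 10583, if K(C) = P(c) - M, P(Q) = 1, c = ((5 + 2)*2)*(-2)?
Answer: 24988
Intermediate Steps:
M = -50
c = -28 (c = (7*2)*(-2) = 14*(-2) = -28)
l(r) = -4 + r (l(r) = -2 + (r - 1*2) = -2 + (r - 2) = -2 + (-2 + r) = -4 + r)
K(C) = 51 (K(C) = 1 - 1*(-50) = 1 + 50 = 51)
(14354 + K(l(-7))) + 10583 = (14354 + 51) + 10583 = 14405 + 10583 = 24988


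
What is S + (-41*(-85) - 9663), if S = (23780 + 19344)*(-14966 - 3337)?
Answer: -789304750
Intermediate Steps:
S = -789298572 (S = 43124*(-18303) = -789298572)
S + (-41*(-85) - 9663) = -789298572 + (-41*(-85) - 9663) = -789298572 + (3485 - 9663) = -789298572 - 6178 = -789304750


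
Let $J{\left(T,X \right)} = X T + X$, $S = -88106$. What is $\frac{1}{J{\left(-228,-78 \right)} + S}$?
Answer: $- \frac{1}{70400} \approx -1.4205 \cdot 10^{-5}$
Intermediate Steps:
$J{\left(T,X \right)} = X + T X$ ($J{\left(T,X \right)} = T X + X = X + T X$)
$\frac{1}{J{\left(-228,-78 \right)} + S} = \frac{1}{- 78 \left(1 - 228\right) - 88106} = \frac{1}{\left(-78\right) \left(-227\right) - 88106} = \frac{1}{17706 - 88106} = \frac{1}{-70400} = - \frac{1}{70400}$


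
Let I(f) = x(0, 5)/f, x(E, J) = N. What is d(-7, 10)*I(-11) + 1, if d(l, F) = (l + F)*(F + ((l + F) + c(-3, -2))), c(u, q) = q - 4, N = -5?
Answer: 116/11 ≈ 10.545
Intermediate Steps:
x(E, J) = -5
c(u, q) = -4 + q
I(f) = -5/f
d(l, F) = (F + l)*(-6 + l + 2*F) (d(l, F) = (l + F)*(F + ((l + F) + (-4 - 2))) = (F + l)*(F + ((F + l) - 6)) = (F + l)*(F + (-6 + F + l)) = (F + l)*(-6 + l + 2*F))
d(-7, 10)*I(-11) + 1 = ((-7)² - 6*10 - 6*(-7) + 2*10² + 3*10*(-7))*(-5/(-11)) + 1 = (49 - 60 + 42 + 2*100 - 210)*(-5*(-1/11)) + 1 = (49 - 60 + 42 + 200 - 210)*(5/11) + 1 = 21*(5/11) + 1 = 105/11 + 1 = 116/11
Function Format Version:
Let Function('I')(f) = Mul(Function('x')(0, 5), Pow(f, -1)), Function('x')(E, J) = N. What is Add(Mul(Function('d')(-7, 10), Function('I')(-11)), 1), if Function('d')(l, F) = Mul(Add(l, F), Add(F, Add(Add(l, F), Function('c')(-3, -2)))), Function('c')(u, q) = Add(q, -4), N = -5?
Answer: Rational(116, 11) ≈ 10.545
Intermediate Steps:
Function('x')(E, J) = -5
Function('c')(u, q) = Add(-4, q)
Function('I')(f) = Mul(-5, Pow(f, -1))
Function('d')(l, F) = Mul(Add(F, l), Add(-6, l, Mul(2, F))) (Function('d')(l, F) = Mul(Add(l, F), Add(F, Add(Add(l, F), Add(-4, -2)))) = Mul(Add(F, l), Add(F, Add(Add(F, l), -6))) = Mul(Add(F, l), Add(F, Add(-6, F, l))) = Mul(Add(F, l), Add(-6, l, Mul(2, F))))
Add(Mul(Function('d')(-7, 10), Function('I')(-11)), 1) = Add(Mul(Add(Pow(-7, 2), Mul(-6, 10), Mul(-6, -7), Mul(2, Pow(10, 2)), Mul(3, 10, -7)), Mul(-5, Pow(-11, -1))), 1) = Add(Mul(Add(49, -60, 42, Mul(2, 100), -210), Mul(-5, Rational(-1, 11))), 1) = Add(Mul(Add(49, -60, 42, 200, -210), Rational(5, 11)), 1) = Add(Mul(21, Rational(5, 11)), 1) = Add(Rational(105, 11), 1) = Rational(116, 11)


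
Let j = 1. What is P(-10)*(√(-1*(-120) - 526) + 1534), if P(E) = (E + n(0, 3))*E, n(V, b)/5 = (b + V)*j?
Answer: -76700 - 50*I*√406 ≈ -76700.0 - 1007.5*I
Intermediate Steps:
n(V, b) = 5*V + 5*b (n(V, b) = 5*((b + V)*1) = 5*((V + b)*1) = 5*(V + b) = 5*V + 5*b)
P(E) = E*(15 + E) (P(E) = (E + (5*0 + 5*3))*E = (E + (0 + 15))*E = (E + 15)*E = (15 + E)*E = E*(15 + E))
P(-10)*(√(-1*(-120) - 526) + 1534) = (-10*(15 - 10))*(√(-1*(-120) - 526) + 1534) = (-10*5)*(√(120 - 526) + 1534) = -50*(√(-406) + 1534) = -50*(I*√406 + 1534) = -50*(1534 + I*√406) = -76700 - 50*I*√406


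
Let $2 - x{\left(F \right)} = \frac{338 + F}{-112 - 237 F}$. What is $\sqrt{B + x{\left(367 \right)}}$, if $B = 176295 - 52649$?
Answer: $\frac{9 \sqrt{5241468067}}{1853} \approx 351.64$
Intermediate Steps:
$x{\left(F \right)} = 2 - \frac{338 + F}{-112 - 237 F}$
$B = 123646$ ($B = 176295 - 52649 = 123646$)
$\sqrt{B + x{\left(367 \right)}} = \sqrt{123646 + \frac{562 + 475 \cdot 367}{112 + 237 \cdot 367}} = \sqrt{123646 + \frac{562 + 174325}{112 + 86979}} = \sqrt{123646 + \frac{1}{87091} \cdot 174887} = \sqrt{123646 + \frac{3721}{1853}} = \sqrt{\frac{229119759}{1853}} = \frac{9 \sqrt{5241468067}}{1853}$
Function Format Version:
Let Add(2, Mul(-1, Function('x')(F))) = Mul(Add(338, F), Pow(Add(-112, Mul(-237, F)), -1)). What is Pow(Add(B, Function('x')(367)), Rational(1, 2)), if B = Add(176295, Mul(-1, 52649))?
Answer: Mul(Rational(9, 1853), Pow(5241468067, Rational(1, 2))) ≈ 351.64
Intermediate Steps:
Function('x')(F) = Add(2, Mul(-1, Pow(Add(-112, Mul(-237, F)), -1), Add(338, F))) (Function('x')(F) = Add(2, Mul(-1, Mul(Add(338, F), Pow(Add(-112, Mul(-237, F)), -1)))) = Add(2, Mul(-1, Mul(Pow(Add(-112, Mul(-237, F)), -1), Add(338, F)))) = Add(2, Mul(-1, Pow(Add(-112, Mul(-237, F)), -1), Add(338, F))))
B = 123646 (B = Add(176295, -52649) = 123646)
Pow(Add(B, Function('x')(367)), Rational(1, 2)) = Pow(Add(123646, Mul(Pow(Add(112, Mul(237, 367)), -1), Add(562, Mul(475, 367)))), Rational(1, 2)) = Pow(Add(123646, Mul(Pow(Add(112, 86979), -1), Add(562, 174325))), Rational(1, 2)) = Pow(Add(123646, Mul(Pow(87091, -1), 174887)), Rational(1, 2)) = Pow(Add(123646, Mul(Rational(1, 87091), 174887)), Rational(1, 2)) = Pow(Add(123646, Rational(3721, 1853)), Rational(1, 2)) = Pow(Rational(229119759, 1853), Rational(1, 2)) = Mul(Rational(9, 1853), Pow(5241468067, Rational(1, 2)))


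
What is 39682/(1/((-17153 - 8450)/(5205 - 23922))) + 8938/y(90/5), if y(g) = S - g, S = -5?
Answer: 23200207112/430491 ≈ 53892.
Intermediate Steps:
y(g) = -5 - g
39682/(1/((-17153 - 8450)/(5205 - 23922))) + 8938/y(90/5) = 39682/(1/((-17153 - 8450)/(5205 - 23922))) + 8938/(-5 - 90/5) = 39682/(1/(-25603/(-18717))) + 8938/(-5 - 90/5) = 39682/(1/(-25603*(-1/18717))) + 8938/(-5 - 1*18) = 39682/(1/(25603/18717)) + 8938/(-5 - 18) = 39682/(18717/25603) + 8938/(-23) = 39682*(25603/18717) + 8938*(-1/23) = 1015978246/18717 - 8938/23 = 23200207112/430491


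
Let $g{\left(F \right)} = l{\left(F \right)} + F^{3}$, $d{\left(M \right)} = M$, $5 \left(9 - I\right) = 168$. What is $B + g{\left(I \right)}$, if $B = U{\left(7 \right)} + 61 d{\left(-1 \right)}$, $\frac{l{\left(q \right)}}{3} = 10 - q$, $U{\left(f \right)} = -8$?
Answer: $- \frac{1856517}{125} \approx -14852.0$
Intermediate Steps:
$I = - \frac{123}{5}$ ($I = 9 - \frac{168}{5} = - \frac{123}{5} \approx -24.6$)
$l{\left(q \right)} = 30 - 3 q$ ($l{\left(q \right)} = 3 \left(10 - q\right) = 30 - 3 q$)
$g{\left(F \right)} = 30 + F^{3} - 3 F$ ($g{\left(F \right)} = \left(30 - 3 F\right) + F^{3} = 30 + F^{3} - 3 F$)
$B = -69$ ($B = -8 + 61 \left(-1\right) = -8 - 61 = -69$)
$B + g{\left(I \right)} = -69 + \left(30 + \left(- \frac{123}{5}\right)^{3} - - \frac{369}{5}\right) = -69 + \left(30 - \frac{1860867}{125} + \frac{369}{5}\right) = -69 - \frac{1847892}{125} = - \frac{1856517}{125}$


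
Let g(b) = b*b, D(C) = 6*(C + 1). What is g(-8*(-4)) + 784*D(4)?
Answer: 24544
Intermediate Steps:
D(C) = 6 + 6*C (D(C) = 6*(1 + C) = 6 + 6*C)
g(b) = b**2
g(-8*(-4)) + 784*D(4) = (-8*(-4))**2 + 784*(6 + 6*4) = 32**2 + 784*(6 + 24) = 1024 + 784*30 = 1024 + 23520 = 24544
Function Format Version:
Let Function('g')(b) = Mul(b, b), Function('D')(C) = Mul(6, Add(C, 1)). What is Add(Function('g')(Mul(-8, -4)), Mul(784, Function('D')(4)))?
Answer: 24544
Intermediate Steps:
Function('D')(C) = Add(6, Mul(6, C)) (Function('D')(C) = Mul(6, Add(1, C)) = Add(6, Mul(6, C)))
Function('g')(b) = Pow(b, 2)
Add(Function('g')(Mul(-8, -4)), Mul(784, Function('D')(4))) = Add(Pow(Mul(-8, -4), 2), Mul(784, Add(6, Mul(6, 4)))) = Add(Pow(32, 2), Mul(784, Add(6, 24))) = Add(1024, Mul(784, 30)) = Add(1024, 23520) = 24544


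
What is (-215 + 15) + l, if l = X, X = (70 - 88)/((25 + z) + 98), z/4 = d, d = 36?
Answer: -17806/89 ≈ -200.07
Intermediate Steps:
z = 144 (z = 4*36 = 144)
X = -6/89 (X = (70 - 88)/((25 + 144) + 98) = -18/(169 + 98) = -18/267 = -18*1/267 = -6/89 ≈ -0.067416)
l = -6/89 ≈ -0.067416
(-215 + 15) + l = (-215 + 15) - 6/89 = -200 - 6/89 = -17806/89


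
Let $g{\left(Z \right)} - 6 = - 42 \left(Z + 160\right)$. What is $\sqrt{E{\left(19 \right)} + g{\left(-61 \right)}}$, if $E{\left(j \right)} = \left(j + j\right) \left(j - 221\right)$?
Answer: $2 i \sqrt{2957} \approx 108.76 i$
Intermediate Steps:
$g{\left(Z \right)} = -6714 - 42 Z$ ($g{\left(Z \right)} = 6 - 42 \left(Z + 160\right) = 6 - 42 \left(160 + Z\right) = 6 - \left(6720 + 42 Z\right) = -6714 - 42 Z$)
$E{\left(j \right)} = 2 j \left(-221 + j\right)$
$\sqrt{E{\left(19 \right)} + g{\left(-61 \right)}} = \sqrt{2 \cdot 19 \left(-221 + 19\right) - 4152} = \sqrt{2 \cdot 19 \left(-202\right) + \left(-6714 + 2562\right)} = \sqrt{-7676 - 4152} = \sqrt{-11828} = 2 i \sqrt{2957}$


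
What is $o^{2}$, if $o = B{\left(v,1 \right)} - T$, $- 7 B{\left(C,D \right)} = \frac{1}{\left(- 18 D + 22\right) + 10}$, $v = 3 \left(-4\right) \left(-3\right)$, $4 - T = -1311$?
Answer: $\frac{16607734641}{9604} \approx 1.7293 \cdot 10^{6}$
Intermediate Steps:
$T = 1315$ ($T = 4 - -1311 = 4 + 1311 = 1315$)
$v = 36$ ($v = \left(-12\right) \left(-3\right) = 36$)
$B{\left(C,D \right)} = - \frac{1}{7 \left(32 - 18 D\right)}$ ($B{\left(C,D \right)} = - \frac{1}{7 \left(\left(- 18 D + 22\right) + 10\right)} = - \frac{1}{7 \left(\left(22 - 18 D\right) + 10\right)} = - \frac{1}{7 \left(32 - 18 D\right)}$)
$o = - \frac{128871}{98}$ ($o = \frac{1}{14 \left(-16 + 9 \cdot 1\right)} - 1315 = \frac{1}{14 \left(-16 + 9\right)} - 1315 = \frac{1}{14 \left(-7\right)} - 1315 = \frac{1}{14} \left(- \frac{1}{7}\right) - 1315 = - \frac{1}{98} - 1315 = - \frac{128871}{98} \approx -1315.0$)
$o^{2} = \left(- \frac{128871}{98}\right)^{2} = \frac{16607734641}{9604}$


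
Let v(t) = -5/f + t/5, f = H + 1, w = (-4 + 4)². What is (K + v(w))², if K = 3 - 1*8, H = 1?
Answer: 225/4 ≈ 56.250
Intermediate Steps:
w = 0 (w = 0² = 0)
f = 2 (f = 1 + 1 = 2)
v(t) = -5/2 + t/5
K = -5 (K = 3 - 8 = -5)
(K + v(w))² = (-5 + (-5/2 + (⅕)*0))² = (-5 + (-5/2 + 0))² = (-5 - 5/2)² = (-15/2)² = 225/4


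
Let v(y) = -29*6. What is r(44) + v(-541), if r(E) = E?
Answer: -130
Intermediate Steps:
v(y) = -174
r(44) + v(-541) = 44 - 174 = -130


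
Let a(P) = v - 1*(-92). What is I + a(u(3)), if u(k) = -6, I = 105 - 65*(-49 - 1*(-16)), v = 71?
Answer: 2413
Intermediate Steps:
I = 2250 (I = 105 - 65*(-49 + 16) = 105 - 65*(-33) = 105 + 2145 = 2250)
a(P) = 163 (a(P) = 71 - 1*(-92) = 71 + 92 = 163)
I + a(u(3)) = 2250 + 163 = 2413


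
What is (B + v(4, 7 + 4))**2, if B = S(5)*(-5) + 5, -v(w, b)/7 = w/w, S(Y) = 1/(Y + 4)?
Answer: 529/81 ≈ 6.5309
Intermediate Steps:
S(Y) = 1/(4 + Y)
v(w, b) = -7 (v(w, b) = -7*w/w = -7*1 = -7)
B = 40/9 (B = -5/(4 + 5) + 5 = -5/9 + 5 = 40/9 ≈ 4.4444)
(B + v(4, 7 + 4))**2 = (40/9 - 7)**2 = (-23/9)**2 = 529/81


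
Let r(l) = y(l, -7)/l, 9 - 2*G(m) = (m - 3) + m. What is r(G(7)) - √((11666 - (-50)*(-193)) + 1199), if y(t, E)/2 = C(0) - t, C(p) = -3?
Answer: 4 - √3215 ≈ -52.701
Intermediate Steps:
y(t, E) = -6 - 2*t (y(t, E) = 2*(-3 - t) = -6 - 2*t)
G(m) = 6 - m (G(m) = 9/2 - ((m - 3) + m)/2 = 9/2 - ((-3 + m) + m)/2 = 9/2 - (-3 + 2*m)/2 = 9/2 + (3/2 - m) = 6 - m)
r(l) = (-6 - 2*l)/l
r(G(7)) - √((11666 - (-50)*(-193)) + 1199) = (-2 - 6/(6 - 1*7)) - √((11666 - (-50)*(-193)) + 1199) = (-2 - 6/(6 - 7)) - √((11666 - 1*9650) + 1199) = (-2 - 6/(-1)) - √((11666 - 9650) + 1199) = (-2 - 6*(-1)) - √(2016 + 1199) = (-2 + 6) - √3215 = 4 - √3215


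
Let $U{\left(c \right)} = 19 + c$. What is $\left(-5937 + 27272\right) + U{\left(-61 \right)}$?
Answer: $21293$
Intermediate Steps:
$\left(-5937 + 27272\right) + U{\left(-61 \right)} = \left(-5937 + 27272\right) + \left(19 - 61\right) = 21335 - 42 = 21293$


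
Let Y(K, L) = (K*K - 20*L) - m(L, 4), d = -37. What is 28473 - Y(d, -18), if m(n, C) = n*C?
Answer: 26672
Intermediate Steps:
m(n, C) = C*n
Y(K, L) = K² - 24*L (Y(K, L) = (K*K - 20*L) - 4*L = (K² - 20*L) - 4*L = K² - 24*L)
28473 - Y(d, -18) = 28473 - ((-37)² - 24*(-18)) = 28473 - (1369 + 432) = 28473 - 1*1801 = 28473 - 1801 = 26672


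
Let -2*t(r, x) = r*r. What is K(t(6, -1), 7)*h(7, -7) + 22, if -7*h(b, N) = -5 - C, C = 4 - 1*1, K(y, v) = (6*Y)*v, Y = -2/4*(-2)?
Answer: 70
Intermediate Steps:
t(r, x) = -r²/2 (t(r, x) = -r*r/2 = -r²/2)
Y = 1 (Y = -2*¼*(-2) = -½*(-2) = 1)
K(y, v) = 6*v (K(y, v) = (6*1)*v = 6*v)
C = 3 (C = 4 - 1 = 3)
h(b, N) = 8/7 (h(b, N) = -(-5 - 1*3)/7 = -(-5 - 3)/7 = -⅐*(-8) = 8/7)
K(t(6, -1), 7)*h(7, -7) + 22 = (6*7)*(8/7) + 22 = 42*(8/7) + 22 = 48 + 22 = 70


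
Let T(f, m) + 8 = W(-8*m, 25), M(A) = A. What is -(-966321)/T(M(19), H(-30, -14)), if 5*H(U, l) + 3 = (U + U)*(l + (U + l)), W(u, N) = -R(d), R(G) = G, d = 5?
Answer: -966321/13 ≈ -74332.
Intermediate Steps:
W(u, N) = -5 (W(u, N) = -1*5 = -5)
H(U, l) = -⅗ + 2*U*(U + 2*l)/5 (H(U, l) = -⅗ + ((U + U)*(l + (U + l)))/5 = -⅗ + ((2*U)*(U + 2*l))/5 = -⅗ + (2*U*(U + 2*l))/5 = -⅗ + 2*U*(U + 2*l)/5)
T(f, m) = -13 (T(f, m) = -8 - 5 = -13)
-(-966321)/T(M(19), H(-30, -14)) = -(-966321)/(-13) = -(-966321)*(-1)/13 = -1*966321/13 = -966321/13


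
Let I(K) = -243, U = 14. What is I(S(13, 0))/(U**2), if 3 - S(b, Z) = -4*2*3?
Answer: -243/196 ≈ -1.2398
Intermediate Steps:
S(b, Z) = 27 (S(b, Z) = 3 - (-4*2)*3 = 3 - (-8)*3 = 3 - 1*(-24) = 3 + 24 = 27)
I(S(13, 0))/(U**2) = -243/(14**2) = -243/196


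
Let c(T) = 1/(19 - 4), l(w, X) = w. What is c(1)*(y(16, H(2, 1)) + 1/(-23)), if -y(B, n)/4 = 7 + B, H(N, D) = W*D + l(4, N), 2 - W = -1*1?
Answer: -2117/345 ≈ -6.1362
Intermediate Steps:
W = 3 (W = 2 - (-1) = 2 - 1*(-1) = 2 + 1 = 3)
c(T) = 1/15
H(N, D) = 4 + 3*D (H(N, D) = 3*D + 4 = 4 + 3*D)
y(B, n) = -28 - 4*B (y(B, n) = -4*(7 + B) = -28 - 4*B)
c(1)*(y(16, H(2, 1)) + 1/(-23)) = ((-28 - 4*16) + 1/(-23))/15 = ((-28 - 64) - 1/23)/15 = (-92 - 1/23)/15 = (1/15)*(-2117/23) = -2117/345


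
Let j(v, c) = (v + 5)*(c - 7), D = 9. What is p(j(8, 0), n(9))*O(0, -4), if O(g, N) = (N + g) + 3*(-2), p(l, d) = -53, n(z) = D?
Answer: 530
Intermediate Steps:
j(v, c) = (-7 + c)*(5 + v) (j(v, c) = (5 + v)*(-7 + c) = (-7 + c)*(5 + v))
n(z) = 9
O(g, N) = -6 + N + g (O(g, N) = (N + g) - 6 = -6 + N + g)
p(j(8, 0), n(9))*O(0, -4) = -53*(-6 - 4 + 0) = -53*(-10) = 530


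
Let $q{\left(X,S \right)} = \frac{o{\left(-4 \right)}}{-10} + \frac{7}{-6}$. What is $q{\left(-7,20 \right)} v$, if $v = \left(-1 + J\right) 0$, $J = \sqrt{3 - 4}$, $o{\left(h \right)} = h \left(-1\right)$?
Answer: $0$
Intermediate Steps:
$o{\left(h \right)} = - h$
$J = i$ ($J = \sqrt{-1} = i \approx 1.0 i$)
$q{\left(X,S \right)} = - \frac{47}{30}$ ($q{\left(X,S \right)} = \frac{\left(-1\right) \left(-4\right)}{-10} + \frac{7}{-6} = 4 \left(- \frac{1}{10}\right) + 7 \left(- \frac{1}{6}\right) = - \frac{2}{5} - \frac{7}{6} = - \frac{47}{30}$)
$v = 0$ ($v = \left(-1 + i\right) 0 = 0$)
$q{\left(-7,20 \right)} v = \left(- \frac{47}{30}\right) 0 = 0$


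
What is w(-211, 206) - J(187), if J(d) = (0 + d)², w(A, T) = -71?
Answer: -35040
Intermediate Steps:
J(d) = d²
w(-211, 206) - J(187) = -71 - 1*187² = -71 - 1*34969 = -71 - 34969 = -35040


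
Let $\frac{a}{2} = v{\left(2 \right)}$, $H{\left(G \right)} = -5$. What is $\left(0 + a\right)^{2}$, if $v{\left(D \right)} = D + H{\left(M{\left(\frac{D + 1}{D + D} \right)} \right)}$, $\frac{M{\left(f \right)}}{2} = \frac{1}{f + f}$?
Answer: $36$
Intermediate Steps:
$M{\left(f \right)} = \frac{1}{f}$ ($M{\left(f \right)} = \frac{2}{f + f} = \frac{2}{2 f} = 2 \frac{1}{2 f} = \frac{1}{f}$)
$v{\left(D \right)} = -5 + D$ ($v{\left(D \right)} = D - 5 = -5 + D$)
$a = -6$ ($a = 2 \left(-5 + 2\right) = 2 \left(-3\right) = -6$)
$\left(0 + a\right)^{2} = \left(0 - 6\right)^{2} = \left(-6\right)^{2} = 36$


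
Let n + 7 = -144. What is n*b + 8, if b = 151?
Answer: -22793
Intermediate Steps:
n = -151 (n = -7 - 144 = -151)
n*b + 8 = -151*151 + 8 = -22801 + 8 = -22793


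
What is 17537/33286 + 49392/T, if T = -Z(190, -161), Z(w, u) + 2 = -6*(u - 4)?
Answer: -406683889/8221642 ≈ -49.465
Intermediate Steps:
Z(w, u) = 22 - 6*u (Z(w, u) = -2 - 6*(u - 4) = -2 - 6*(-4 + u) = -2 + (24 - 6*u) = 22 - 6*u)
T = -988 (T = -(22 - 6*(-161)) = -(22 + 966) = -1*988 = -988)
17537/33286 + 49392/T = 17537/33286 + 49392/(-988) = 17537*(1/33286) + 49392*(-1/988) = 17537/33286 - 12348/247 = -406683889/8221642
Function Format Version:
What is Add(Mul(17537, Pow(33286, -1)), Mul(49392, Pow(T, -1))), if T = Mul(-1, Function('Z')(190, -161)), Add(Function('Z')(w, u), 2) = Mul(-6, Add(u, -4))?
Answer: Rational(-406683889, 8221642) ≈ -49.465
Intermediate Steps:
Function('Z')(w, u) = Add(22, Mul(-6, u)) (Function('Z')(w, u) = Add(-2, Mul(-6, Add(u, -4))) = Add(-2, Mul(-6, Add(-4, u))) = Add(-2, Add(24, Mul(-6, u))) = Add(22, Mul(-6, u)))
T = -988 (T = Mul(-1, Add(22, Mul(-6, -161))) = Mul(-1, Add(22, 966)) = Mul(-1, 988) = -988)
Add(Mul(17537, Pow(33286, -1)), Mul(49392, Pow(T, -1))) = Add(Mul(17537, Pow(33286, -1)), Mul(49392, Pow(-988, -1))) = Add(Mul(17537, Rational(1, 33286)), Mul(49392, Rational(-1, 988))) = Add(Rational(17537, 33286), Rational(-12348, 247)) = Rational(-406683889, 8221642)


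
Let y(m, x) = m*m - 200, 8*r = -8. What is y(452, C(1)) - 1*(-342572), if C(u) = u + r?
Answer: 546676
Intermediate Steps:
r = -1 (r = (⅛)*(-8) = -1)
C(u) = -1 + u (C(u) = u - 1 = -1 + u)
y(m, x) = -200 + m² (y(m, x) = m² - 200 = -200 + m²)
y(452, C(1)) - 1*(-342572) = (-200 + 452²) - 1*(-342572) = (-200 + 204304) + 342572 = 204104 + 342572 = 546676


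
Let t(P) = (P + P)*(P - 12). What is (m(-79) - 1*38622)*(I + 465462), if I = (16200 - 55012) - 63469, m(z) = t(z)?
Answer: -8804960164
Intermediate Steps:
t(P) = 2*P*(-12 + P) (t(P) = (2*P)*(-12 + P) = 2*P*(-12 + P))
m(z) = 2*z*(-12 + z)
I = -102281 (I = -38812 - 63469 = -102281)
(m(-79) - 1*38622)*(I + 465462) = (2*(-79)*(-12 - 79) - 1*38622)*(-102281 + 465462) = (2*(-79)*(-91) - 38622)*363181 = (14378 - 38622)*363181 = -24244*363181 = -8804960164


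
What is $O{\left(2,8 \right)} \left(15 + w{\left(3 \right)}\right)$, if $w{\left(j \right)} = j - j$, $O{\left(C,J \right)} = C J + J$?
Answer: $360$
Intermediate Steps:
$O{\left(C,J \right)} = J + C J$
$w{\left(j \right)} = 0$
$O{\left(2,8 \right)} \left(15 + w{\left(3 \right)}\right) = 8 \left(1 + 2\right) \left(15 + 0\right) = 8 \cdot 3 \cdot 15 = 24 \cdot 15 = 360$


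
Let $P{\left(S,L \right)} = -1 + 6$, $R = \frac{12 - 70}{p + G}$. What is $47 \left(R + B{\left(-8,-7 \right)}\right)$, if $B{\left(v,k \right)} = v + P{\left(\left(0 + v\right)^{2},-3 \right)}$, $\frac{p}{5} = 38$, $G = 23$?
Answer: $- \frac{32759}{213} \approx -153.8$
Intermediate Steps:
$p = 190$ ($p = 5 \cdot 38 = 190$)
$R = - \frac{58}{213}$ ($R = \frac{12 - 70}{190 + 23} = - \frac{58}{213} \approx -0.2723$)
$P{\left(S,L \right)} = 5$
$B{\left(v,k \right)} = 5 + v$ ($B{\left(v,k \right)} = v + 5 = 5 + v$)
$47 \left(R + B{\left(-8,-7 \right)}\right) = 47 \left(- \frac{58}{213} + \left(5 - 8\right)\right) = 47 \left(- \frac{58}{213} - 3\right) = 47 \left(- \frac{697}{213}\right) = - \frac{32759}{213}$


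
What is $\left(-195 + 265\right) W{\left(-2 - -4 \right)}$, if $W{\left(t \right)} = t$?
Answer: $140$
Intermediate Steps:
$\left(-195 + 265\right) W{\left(-2 - -4 \right)} = \left(-195 + 265\right) \left(-2 - -4\right) = 70 \left(-2 + 4\right) = 70 \cdot 2 = 140$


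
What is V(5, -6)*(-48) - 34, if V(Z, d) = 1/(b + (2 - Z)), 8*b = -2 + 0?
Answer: -250/13 ≈ -19.231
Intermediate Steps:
b = -¼ (b = (-2 + 0)/8 = (⅛)*(-2) = -¼ ≈ -0.25000)
V(Z, d) = 1/(7/4 - Z) (V(Z, d) = 1/(-¼ + (2 - Z)) = 1/(7/4 - Z))
V(5, -6)*(-48) - 34 = -4/(-7 + 4*5)*(-48) - 34 = -4/(-7 + 20)*(-48) - 34 = -4/13*(-48) - 34 = 192/13 - 34 = -250/13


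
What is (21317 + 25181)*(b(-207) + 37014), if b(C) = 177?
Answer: 1729307118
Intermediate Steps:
(21317 + 25181)*(b(-207) + 37014) = (21317 + 25181)*(177 + 37014) = 46498*37191 = 1729307118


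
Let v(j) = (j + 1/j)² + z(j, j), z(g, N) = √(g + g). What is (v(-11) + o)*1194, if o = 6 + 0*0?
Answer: 18638340/121 + 1194*I*√22 ≈ 1.5404e+5 + 5600.4*I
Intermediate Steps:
o = 6 (o = 6 + 0 = 6)
z(g, N) = √2*√g (z(g, N) = √(2*g) = √2*√g)
v(j) = (j + 1/j)² + √2*√j
(v(-11) + o)*1194 = (((1 + (-11)²)² + √2*(-11)^(5/2))/(-11)² + 6)*1194 = (((1 + 121)² + √2*(121*I*√11))/121 + 6)*1194 = ((122² + 121*I*√22)/121 + 6)*1194 = ((14884 + 121*I*√22)/121 + 6)*1194 = ((14884/121 + I*√22) + 6)*1194 = (15610/121 + I*√22)*1194 = 18638340/121 + 1194*I*√22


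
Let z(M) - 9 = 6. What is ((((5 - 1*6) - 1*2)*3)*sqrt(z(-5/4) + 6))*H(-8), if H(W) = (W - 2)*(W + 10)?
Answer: 180*sqrt(21) ≈ 824.86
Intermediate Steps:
z(M) = 15 (z(M) = 9 + 6 = 15)
H(W) = (-2 + W)*(10 + W)
((((5 - 1*6) - 1*2)*3)*sqrt(z(-5/4) + 6))*H(-8) = ((((5 - 1*6) - 1*2)*3)*sqrt(15 + 6))*(-20 + (-8)**2 + 8*(-8)) = ((((5 - 6) - 2)*3)*sqrt(21))*(-20 + 64 - 64) = (((-1 - 2)*3)*sqrt(21))*(-20) = ((-3*3)*sqrt(21))*(-20) = -9*sqrt(21)*(-20) = 180*sqrt(21)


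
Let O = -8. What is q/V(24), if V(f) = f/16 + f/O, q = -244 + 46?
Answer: 132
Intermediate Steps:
q = -198
V(f) = -f/16 (V(f) = f/16 + f/(-8) = f*(1/16) + f*(-⅛) = f/16 - f/8 = -f/16)
q/V(24) = -198/((-1/16*24)) = -198/(-3/2) = -198*(-⅔) = 132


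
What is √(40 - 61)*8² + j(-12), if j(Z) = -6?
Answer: -6 + 64*I*√21 ≈ -6.0 + 293.28*I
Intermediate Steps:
√(40 - 61)*8² + j(-12) = √(40 - 61)*8² - 6 = √(-21)*64 - 6 = (I*√21)*64 - 6 = 64*I*√21 - 6 = -6 + 64*I*√21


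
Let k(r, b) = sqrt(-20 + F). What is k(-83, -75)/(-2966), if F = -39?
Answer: -I*sqrt(59)/2966 ≈ -0.0025897*I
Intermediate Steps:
k(r, b) = I*sqrt(59) (k(r, b) = sqrt(-20 - 39) = sqrt(-59) = I*sqrt(59))
k(-83, -75)/(-2966) = (I*sqrt(59))/(-2966) = (I*sqrt(59))*(-1/2966) = -I*sqrt(59)/2966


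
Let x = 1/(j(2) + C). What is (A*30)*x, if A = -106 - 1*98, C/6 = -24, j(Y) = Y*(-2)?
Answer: 1530/37 ≈ 41.351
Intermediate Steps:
j(Y) = -2*Y
C = -144 (C = 6*(-24) = -144)
x = -1/148 (x = 1/(-2*2 - 144) = 1/(-4 - 144) = 1/(-148) = -1/148 ≈ -0.0067568)
A = -204 (A = -106 - 98 = -204)
(A*30)*x = -204*30*(-1/148) = -6120*(-1/148) = 1530/37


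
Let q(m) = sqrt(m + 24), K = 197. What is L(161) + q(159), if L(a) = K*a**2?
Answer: 5106437 + sqrt(183) ≈ 5.1064e+6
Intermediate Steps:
q(m) = sqrt(24 + m)
L(a) = 197*a**2
L(161) + q(159) = 197*161**2 + sqrt(24 + 159) = 197*25921 + sqrt(183) = 5106437 + sqrt(183)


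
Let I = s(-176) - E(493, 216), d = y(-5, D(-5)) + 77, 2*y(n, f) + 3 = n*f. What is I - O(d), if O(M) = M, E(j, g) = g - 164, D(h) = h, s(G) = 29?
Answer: -111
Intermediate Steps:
y(n, f) = -3/2 + f*n/2 (y(n, f) = -3/2 + (n*f)/2 = -3/2 + (f*n)/2 = -3/2 + f*n/2)
d = 88 (d = (-3/2 + (½)*(-5)*(-5)) + 77 = (-3/2 + 25/2) + 77 = 11 + 77 = 88)
E(j, g) = -164 + g
I = -23 (I = 29 - (-164 + 216) = 29 - 1*52 = 29 - 52 = -23)
I - O(d) = -23 - 1*88 = -23 - 88 = -111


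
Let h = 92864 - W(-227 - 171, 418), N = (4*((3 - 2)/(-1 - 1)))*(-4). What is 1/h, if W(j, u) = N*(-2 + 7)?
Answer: 1/92824 ≈ 1.0773e-5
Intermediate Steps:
N = 8 (N = (4*(1/(-2)))*(-4) = (4*(1*(-½)))*(-4) = (4*(-½))*(-4) = -2*(-4) = 8)
W(j, u) = 40 (W(j, u) = 8*(-2 + 7) = 8*5 = 40)
h = 92824 (h = 92864 - 1*40 = 92864 - 40 = 92824)
1/h = 1/92824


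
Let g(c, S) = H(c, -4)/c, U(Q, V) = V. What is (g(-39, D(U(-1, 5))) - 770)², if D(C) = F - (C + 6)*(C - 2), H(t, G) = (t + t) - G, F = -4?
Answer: 897361936/1521 ≈ 5.8998e+5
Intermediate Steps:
H(t, G) = -G + 2*t (H(t, G) = 2*t - G = -G + 2*t)
D(C) = -4 - (-2 + C)*(6 + C) (D(C) = -4 - (C + 6)*(C - 2) = -4 - (6 + C)*(-2 + C) = -4 - (-2 + C)*(6 + C))
g(c, S) = (4 + 2*c)/c (g(c, S) = (-1*(-4) + 2*c)/c = (4 + 2*c)/c)
(g(-39, D(U(-1, 5))) - 770)² = ((2 + 4/(-39)) - 770)² = ((2 + 4*(-1/39)) - 770)² = ((2 - 4/39) - 770)² = (74/39 - 770)² = (-29956/39)² = 897361936/1521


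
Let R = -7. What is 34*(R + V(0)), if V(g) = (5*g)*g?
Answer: -238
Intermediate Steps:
V(g) = 5*g²
34*(R + V(0)) = 34*(-7 + 5*0²) = 34*(-7 + 5*0) = 34*(-7 + 0) = 34*(-7) = -238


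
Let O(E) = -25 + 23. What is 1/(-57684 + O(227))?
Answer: -1/57686 ≈ -1.7335e-5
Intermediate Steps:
O(E) = -2
1/(-57684 + O(227)) = 1/(-57684 - 2) = 1/(-57686) = -1/57686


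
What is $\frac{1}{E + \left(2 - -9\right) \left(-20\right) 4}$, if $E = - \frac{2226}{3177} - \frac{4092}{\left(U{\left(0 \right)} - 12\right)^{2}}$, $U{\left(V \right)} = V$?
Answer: $- \frac{4236}{3851021} \approx -0.0011$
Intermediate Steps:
$E = - \frac{123341}{4236}$ ($E = - \frac{2226}{3177} - \frac{4092}{\left(0 - 12\right)^{2}} = \left(-2226\right) \frac{1}{3177} - \frac{4092}{\left(-12\right)^{2}} = - \frac{742}{1059} - \frac{4092}{144} = - \frac{742}{1059} - \frac{341}{12} = - \frac{123341}{4236} \approx -29.117$)
$\frac{1}{E + \left(2 - -9\right) \left(-20\right) 4} = \frac{1}{- \frac{123341}{4236} + \left(2 - -9\right) \left(-20\right) 4} = \frac{1}{- \frac{123341}{4236} + \left(2 + 9\right) \left(-20\right) 4} = \frac{1}{- \frac{123341}{4236} + 11 \left(-20\right) 4} = \frac{1}{- \frac{123341}{4236} - 880} = \frac{1}{- \frac{3851021}{4236}} = - \frac{4236}{3851021}$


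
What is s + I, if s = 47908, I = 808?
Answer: 48716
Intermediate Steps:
s + I = 47908 + 808 = 48716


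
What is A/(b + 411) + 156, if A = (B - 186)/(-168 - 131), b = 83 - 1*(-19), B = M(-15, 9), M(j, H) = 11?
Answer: 23928547/153387 ≈ 156.00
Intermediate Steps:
B = 11
b = 102 (b = 83 + 19 = 102)
A = 175/299 (A = (11 - 186)/(-168 - 131) = -175/(-299) = -175*(-1/299) = 175/299 ≈ 0.58528)
A/(b + 411) + 156 = (175/299)/(102 + 411) + 156 = (175/299)/513 + 156 = (1/513)*(175/299) + 156 = 175/153387 + 156 = 23928547/153387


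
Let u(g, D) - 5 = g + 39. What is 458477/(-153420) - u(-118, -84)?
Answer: 10894603/153420 ≈ 71.012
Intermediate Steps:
u(g, D) = 44 + g (u(g, D) = 5 + (g + 39) = 5 + (39 + g) = 44 + g)
458477/(-153420) - u(-118, -84) = 458477/(-153420) - (44 - 118) = 458477*(-1/153420) - 1*(-74) = -458477/153420 + 74 = 10894603/153420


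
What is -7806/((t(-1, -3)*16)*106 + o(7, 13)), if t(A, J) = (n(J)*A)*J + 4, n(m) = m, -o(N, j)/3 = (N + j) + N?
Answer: 7806/8561 ≈ 0.91181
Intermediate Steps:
o(N, j) = -6*N - 3*j (o(N, j) = -3*((N + j) + N) = -3*(j + 2*N) = -6*N - 3*j)
t(A, J) = 4 + A*J**2 (t(A, J) = (J*A)*J + 4 = (A*J)*J + 4 = A*J**2 + 4 = 4 + A*J**2)
-7806/((t(-1, -3)*16)*106 + o(7, 13)) = -7806/(((4 - 1*(-3)**2)*16)*106 + (-6*7 - 3*13)) = -7806/(((4 - 1*9)*16)*106 + (-42 - 39)) = -7806/(((4 - 9)*16)*106 - 81) = -7806/(-5*16*106 - 81) = -7806/(-80*106 - 81) = -7806/(-8480 - 81) = -7806/(-8561) = -7806*(-1/8561) = 7806/8561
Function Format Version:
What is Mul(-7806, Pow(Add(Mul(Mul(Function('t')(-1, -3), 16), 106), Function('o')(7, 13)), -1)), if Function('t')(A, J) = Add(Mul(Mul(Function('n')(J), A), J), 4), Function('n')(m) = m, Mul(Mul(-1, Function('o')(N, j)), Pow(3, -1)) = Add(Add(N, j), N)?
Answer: Rational(7806, 8561) ≈ 0.91181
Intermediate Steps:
Function('o')(N, j) = Add(Mul(-6, N), Mul(-3, j)) (Function('o')(N, j) = Mul(-3, Add(Add(N, j), N)) = Mul(-3, Add(j, Mul(2, N))) = Add(Mul(-6, N), Mul(-3, j)))
Function('t')(A, J) = Add(4, Mul(A, Pow(J, 2))) (Function('t')(A, J) = Add(Mul(Mul(J, A), J), 4) = Add(Mul(Mul(A, J), J), 4) = Add(Mul(A, Pow(J, 2)), 4) = Add(4, Mul(A, Pow(J, 2))))
Mul(-7806, Pow(Add(Mul(Mul(Function('t')(-1, -3), 16), 106), Function('o')(7, 13)), -1)) = Mul(-7806, Pow(Add(Mul(Mul(Add(4, Mul(-1, Pow(-3, 2))), 16), 106), Add(Mul(-6, 7), Mul(-3, 13))), -1)) = Mul(-7806, Pow(Add(Mul(Mul(Add(4, Mul(-1, 9)), 16), 106), Add(-42, -39)), -1)) = Mul(-7806, Pow(Add(Mul(Mul(Add(4, -9), 16), 106), -81), -1)) = Mul(-7806, Pow(Add(Mul(Mul(-5, 16), 106), -81), -1)) = Mul(-7806, Pow(Add(Mul(-80, 106), -81), -1)) = Mul(-7806, Pow(Add(-8480, -81), -1)) = Mul(-7806, Pow(-8561, -1)) = Mul(-7806, Rational(-1, 8561)) = Rational(7806, 8561)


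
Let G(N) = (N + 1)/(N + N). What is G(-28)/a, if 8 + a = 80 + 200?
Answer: 27/15232 ≈ 0.0017726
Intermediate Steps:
G(N) = (1 + N)/(2*N) (G(N) = (1 + N)/((2*N)) = (1 + N)*(1/(2*N)) = (1 + N)/(2*N))
a = 272 (a = -8 + (80 + 200) = -8 + 280 = 272)
G(-28)/a = ((½)*(1 - 28)/(-28))/272 = ((½)*(-1/28)*(-27))*(1/272) = (27/56)*(1/272) = 27/15232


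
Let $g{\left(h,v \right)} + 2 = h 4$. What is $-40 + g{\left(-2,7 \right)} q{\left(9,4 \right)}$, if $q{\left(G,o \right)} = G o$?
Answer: $-400$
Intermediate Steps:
$g{\left(h,v \right)} = -2 + 4 h$ ($g{\left(h,v \right)} = -2 + h 4 = -2 + 4 h$)
$-40 + g{\left(-2,7 \right)} q{\left(9,4 \right)} = -40 + \left(-2 + 4 \left(-2\right)\right) 9 \cdot 4 = -40 + \left(-2 - 8\right) 36 = -40 - 360 = -400$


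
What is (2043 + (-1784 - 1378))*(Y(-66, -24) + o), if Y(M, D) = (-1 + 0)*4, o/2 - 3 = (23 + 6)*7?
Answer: -456552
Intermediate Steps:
o = 412 (o = 6 + 2*((23 + 6)*7) = 6 + 2*(29*7) = 6 + 2*203 = 6 + 406 = 412)
Y(M, D) = -4 (Y(M, D) = -1*4 = -4)
(2043 + (-1784 - 1378))*(Y(-66, -24) + o) = (2043 + (-1784 - 1378))*(-4 + 412) = (2043 - 3162)*408 = -1119*408 = -456552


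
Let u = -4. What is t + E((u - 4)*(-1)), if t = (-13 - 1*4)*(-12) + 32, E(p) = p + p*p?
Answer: 308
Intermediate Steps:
E(p) = p + p²
t = 236 (t = (-13 - 4)*(-12) + 32 = -17*(-12) + 32 = 204 + 32 = 236)
t + E((u - 4)*(-1)) = 236 + ((-4 - 4)*(-1))*(1 + (-4 - 4)*(-1)) = 236 + (-8*(-1))*(1 - 8*(-1)) = 236 + 8*(1 + 8) = 236 + 8*9 = 236 + 72 = 308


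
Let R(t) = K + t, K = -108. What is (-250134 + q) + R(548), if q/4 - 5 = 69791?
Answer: 29490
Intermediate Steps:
R(t) = -108 + t
q = 279184 (q = 20 + 4*69791 = 20 + 279164 = 279184)
(-250134 + q) + R(548) = (-250134 + 279184) + (-108 + 548) = 29050 + 440 = 29490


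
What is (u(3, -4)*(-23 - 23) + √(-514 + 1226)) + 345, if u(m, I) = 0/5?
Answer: 345 + 2*√178 ≈ 371.68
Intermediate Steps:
u(m, I) = 0 (u(m, I) = 0*(⅕) = 0)
(u(3, -4)*(-23 - 23) + √(-514 + 1226)) + 345 = (0*(-23 - 23) + √(-514 + 1226)) + 345 = (0*(-46) + √712) + 345 = (0 + 2*√178) + 345 = 2*√178 + 345 = 345 + 2*√178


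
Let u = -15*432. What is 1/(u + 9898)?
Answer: 1/3418 ≈ 0.00029257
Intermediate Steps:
u = -6480
1/(u + 9898) = 1/(-6480 + 9898) = 1/3418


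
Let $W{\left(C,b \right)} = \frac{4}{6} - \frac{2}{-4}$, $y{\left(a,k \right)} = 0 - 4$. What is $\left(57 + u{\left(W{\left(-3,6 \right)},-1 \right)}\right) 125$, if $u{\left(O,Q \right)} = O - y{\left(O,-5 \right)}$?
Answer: $\frac{46625}{6} \approx 7770.8$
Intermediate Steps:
$y{\left(a,k \right)} = -4$
$W{\left(C,b \right)} = \frac{7}{6}$ ($W{\left(C,b \right)} = 4 \cdot \frac{1}{6} - - \frac{1}{2} = \frac{2}{3} + \frac{1}{2} = \frac{7}{6}$)
$u{\left(O,Q \right)} = 4 + O$ ($u{\left(O,Q \right)} = O - -4 = O + 4 = 4 + O$)
$\left(57 + u{\left(W{\left(-3,6 \right)},-1 \right)}\right) 125 = \left(57 + \left(4 + \frac{7}{6}\right)\right) 125 = \left(57 + \frac{31}{6}\right) 125 = \frac{373}{6} \cdot 125 = \frac{46625}{6}$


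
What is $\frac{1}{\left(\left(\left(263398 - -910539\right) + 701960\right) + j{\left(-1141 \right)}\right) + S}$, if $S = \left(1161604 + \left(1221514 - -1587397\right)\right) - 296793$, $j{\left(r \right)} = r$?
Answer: $\frac{1}{5548478} \approx 1.8023 \cdot 10^{-7}$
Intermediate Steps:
$S = 3673722$ ($S = \left(1161604 + \left(1221514 + 1587397\right)\right) - 296793 = \left(1161604 + 2808911\right) - 296793 = 3970515 - 296793 = 3673722$)
$\frac{1}{\left(\left(\left(263398 - -910539\right) + 701960\right) + j{\left(-1141 \right)}\right) + S} = \frac{1}{\left(\left(\left(263398 - -910539\right) + 701960\right) - 1141\right) + 3673722} = \frac{1}{\left(\left(\left(263398 + 910539\right) + 701960\right) - 1141\right) + 3673722} = \frac{1}{\left(\left(1173937 + 701960\right) - 1141\right) + 3673722} = \frac{1}{\left(1875897 - 1141\right) + 3673722} = \frac{1}{1874756 + 3673722} = \frac{1}{5548478}$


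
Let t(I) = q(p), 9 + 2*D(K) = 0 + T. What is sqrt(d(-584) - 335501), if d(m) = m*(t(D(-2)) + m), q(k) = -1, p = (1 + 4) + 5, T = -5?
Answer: sqrt(6139) ≈ 78.352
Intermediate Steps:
p = 10 (p = 5 + 5 = 10)
D(K) = -7 (D(K) = -9/2 + (0 - 5)/2 = -9/2 + (1/2)*(-5) = -9/2 - 5/2 = -7)
t(I) = -1
d(m) = m*(-1 + m)
sqrt(d(-584) - 335501) = sqrt(-584*(-1 - 584) - 335501) = sqrt(-584*(-585) - 335501) = sqrt(341640 - 335501) = sqrt(6139)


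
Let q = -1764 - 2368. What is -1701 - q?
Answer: 2431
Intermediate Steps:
q = -4132
-1701 - q = -1701 - 1*(-4132) = -1701 + 4132 = 2431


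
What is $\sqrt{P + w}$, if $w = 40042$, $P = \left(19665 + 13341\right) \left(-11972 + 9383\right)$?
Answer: $2 i \sqrt{21353123} \approx 9241.9 i$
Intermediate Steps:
$P = -85452534$ ($P = 33006 \left(-2589\right) = -85452534$)
$\sqrt{P + w} = \sqrt{-85452534 + 40042} = \sqrt{-85412492} = 2 i \sqrt{21353123}$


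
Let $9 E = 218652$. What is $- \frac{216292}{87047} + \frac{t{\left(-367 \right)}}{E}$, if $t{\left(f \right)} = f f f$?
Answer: $- \frac{12924189220811}{6344333548} \approx -2037.1$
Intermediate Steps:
$E = \frac{72884}{3}$ ($E = \frac{1}{9} \cdot 218652 = \frac{72884}{3} \approx 24295.0$)
$t{\left(f \right)} = f^{3}$ ($t{\left(f \right)} = f^{2} f = f^{3}$)
$- \frac{216292}{87047} + \frac{t{\left(-367 \right)}}{E} = - \frac{216292}{87047} + \frac{\left(-367\right)^{3}}{\frac{72884}{3}} = \left(-216292\right) \frac{1}{87047} - \frac{148292589}{72884} = - \frac{216292}{87047} - \frac{148292589}{72884} = - \frac{12924189220811}{6344333548}$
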